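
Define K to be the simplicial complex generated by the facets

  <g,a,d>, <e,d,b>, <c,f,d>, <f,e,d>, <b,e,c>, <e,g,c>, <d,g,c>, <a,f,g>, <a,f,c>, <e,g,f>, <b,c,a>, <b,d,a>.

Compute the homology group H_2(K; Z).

Fix the vertex order a < b < c < d < e < f < g and write every simplex with vertices in increasing order. Then dim K = 2 and the simplices of K are:

  0-simplices (7): a, b, c, d, e, f, g
  1-simplices (18): ab, ac, ad, af, ag, bc, bd, be, cd, ce, cf, cg, de, df, dg, ef, eg, fg
  2-simplices (12): abc, abd, acf, adg, afg, bce, bde, cdf, cdg, ceg, def, efg

giving chain groups C_0 ≅ Z^7, C_1 ≅ Z^18, C_2 ≅ Z^12.

The boundary map ∂_1: C_1 → C_0 is given by ∂[p,q] = [q] − [p].
The resulting 7×18 matrix has rank 6, and its Smith normal form has invariant factors (1,1,1,1,1,1).

∂_2: C_2 → C_1 acts by ∂[p,q,r] = [q,r] − [p,r] + [p,q]. For instance
  ∂efg = fg − eg + ef,
  ∂cdf = df − cf + cd.
The resulting 18×12 matrix has rank 12, and its Smith normal form has invariant factors (1,1,1,1,1,1,1,1,1,1,1,2).

Now H_k = ker ∂_k / im ∂_{k+1}, so:

  H_2: rank ker ∂_2 − rank ∂_3 = (12 − 12) − 0 = 0, and there is no ∂_3, so H_2 = 0.

H_2 = 0.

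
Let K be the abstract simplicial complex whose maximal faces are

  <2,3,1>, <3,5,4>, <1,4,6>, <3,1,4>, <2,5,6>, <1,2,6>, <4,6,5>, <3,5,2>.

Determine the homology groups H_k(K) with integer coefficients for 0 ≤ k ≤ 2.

H_0 ≅ Z,  H_1 = 0,  H_2 ≅ Z.

K has 6 vertices, 12 edges, 8 triangles.
rank ∂_0 = 0, rank ∂_1 = 5 ⇒ b_0 = 6 − 0 − 5 = 1; all invariant factors of ∂_1 are 1 so no torsion. So H_0 = Z.
rank ∂_1 = 5, rank ∂_2 = 7 ⇒ b_1 = 12 − 5 − 7 = 0; all invariant factors of ∂_2 are 1 so no torsion. So H_1 = 0.
rank ∂_2 = 7, rank ∂_3 = 0 ⇒ b_2 = 8 − 7 − 0 = 1. So H_2 = Z.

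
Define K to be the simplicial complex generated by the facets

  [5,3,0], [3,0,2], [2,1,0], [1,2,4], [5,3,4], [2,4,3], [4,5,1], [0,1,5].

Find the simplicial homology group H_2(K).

We work with the vertex ordering 0 < 1 < 2 < 3 < 4 < 5. The simplices of K, each written with vertices in increasing order, are:

  0-simplices (6): [0], [1], [2], [3], [4], [5]
  1-simplices (12): [0,1], [0,2], [0,3], [0,5], [1,2], [1,4], [1,5], [2,3], [2,4], [3,4], [3,5], [4,5]
  2-simplices (8): [0,1,2], [0,1,5], [0,2,3], [0,3,5], [1,2,4], [1,4,5], [2,3,4], [3,4,5]

Hence C_0 ≅ Z^6, C_1 ≅ Z^12, C_2 ≅ Z^8.

∂_1: C_1 → C_0 maps an edge to its endpoints' difference, ∂[p,q] = q − p. For instance
  ∂[1,5] = [5] − [1].
This gives a 6×12 integer matrix of rank 5; reducing to Smith normal form yields diagonal entries (1,1,1,1,1).

Boundary ∂_2: C_2 → C_1 acts by ∂[p,q,r] = [q,r] − [p,r] + [p,q]. For instance
  ∂[0,2,3] = [2,3] − [0,3] + [0,2],
  ∂[2,3,4] = [3,4] − [2,4] + [2,3].
As a 12×8 matrix over Z this has rank 7, with invariant factors (1,1,1,1,1,1,1).

From H_k ≅ ker(∂_k) / im(∂_{k+1}) we obtain:

  H_2: rank ker ∂_2 − rank ∂_3 = (8 − 7) − 0 = 1, and there is no ∂_3, so H_2 = Z.

H_2 ≅ Z.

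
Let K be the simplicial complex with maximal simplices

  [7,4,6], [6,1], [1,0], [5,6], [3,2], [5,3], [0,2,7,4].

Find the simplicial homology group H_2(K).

K has 8 vertices, 13 edges, 5 triangles, 1 3-simplex.
rank ∂_2 = 4, rank ∂_3 = 1 ⇒ b_2 = 5 − 4 − 1 = 0; all invariant factors of ∂_3 are 1 so no torsion. So H_2 = 0.

H_2 ≅ 0.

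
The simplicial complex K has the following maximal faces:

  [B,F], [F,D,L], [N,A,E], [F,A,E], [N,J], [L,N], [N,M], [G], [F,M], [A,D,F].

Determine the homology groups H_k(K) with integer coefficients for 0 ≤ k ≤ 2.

H_0 = Z^2,  H_1 = Z^2,  H_2 = 0.

Take the total order A < B < D < E < F < G < J < L < M < N on the vertex set. Then K (dimension 2) consists of the simplices:

  0-simplices (10): A, B, D, E, F, G, J, L, M, N
  1-simplices (14): AD, AE, AF, AN, BF, DF, DL, EF, EN, FL, FM, JN, LN, MN
  2-simplices (4): ADF, AEF, AEN, DFL

so the chain groups are C_0 ≅ Z^10, C_1 ≅ Z^14, C_2 ≅ Z^4.

Boundary ∂_1: C_1 → C_0 maps an edge to its endpoints' difference, ∂[p,q] = q − p. For instance
  ∂AE = E − A.
The resulting 10×14 matrix has rank 8, and its Smith normal form has invariant factors (1,1,1,1,1,1,1,1).

The boundary map ∂_2: C_2 → C_1 acts by ∂[p,q,r] = [q,r] − [p,r] + [p,q]. For instance
  ∂DFL = FL − DL + DF,
  ∂AEN = EN − AN + AE.
This gives a 14×4 integer matrix of rank 4; reducing to Smith normal form yields diagonal entries (1,1,1,1).

Reading off H_k = ker ∂_k / im ∂_{k+1}:

  H_0: rank C_0 − rank ∂_1 = 10 − 8 = 2, and the invariant factors of ∂_1 are all 1, so H_0 ≅ Z^2.
  H_1: rank ker ∂_1 − rank ∂_2 = (14 − 8) − 4 = 2, and the invariant factors of ∂_2 are all 1, so H_1 ≅ Z^2.
  H_2: rank ker ∂_2 − rank ∂_3 = (4 − 4) − 0 = 0, and there is no ∂_3, so H_2 ≅ 0.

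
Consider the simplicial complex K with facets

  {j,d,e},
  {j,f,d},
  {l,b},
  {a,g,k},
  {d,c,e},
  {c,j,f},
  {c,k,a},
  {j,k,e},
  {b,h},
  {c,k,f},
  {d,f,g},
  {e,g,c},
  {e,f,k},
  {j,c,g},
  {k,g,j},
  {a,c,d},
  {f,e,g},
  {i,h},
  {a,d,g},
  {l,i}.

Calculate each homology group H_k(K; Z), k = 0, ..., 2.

K has 12 vertices, 28 edges, 16 triangles.
rank ∂_0 = 0, rank ∂_1 = 10 ⇒ b_0 = 12 − 0 − 10 = 2; all invariant factors of ∂_1 are 1 so no torsion. So H_0 ≅ Z^2.
rank ∂_1 = 10, rank ∂_2 = 15 ⇒ b_1 = 28 − 10 − 15 = 3; all invariant factors of ∂_2 are 1 so no torsion. So H_1 ≅ Z^3.
rank ∂_2 = 15, rank ∂_3 = 0 ⇒ b_2 = 16 − 15 − 0 = 1. So H_2 ≅ Z.

H_0 = Z^2,  H_1 = Z^3,  H_2 = Z.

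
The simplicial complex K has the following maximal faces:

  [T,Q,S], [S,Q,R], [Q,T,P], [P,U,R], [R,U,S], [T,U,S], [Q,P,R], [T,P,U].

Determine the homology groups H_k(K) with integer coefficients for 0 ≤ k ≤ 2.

H_0 = Z,  H_1 = 0,  H_2 = Z.

Fix the vertex order P < Q < R < S < T < U and write every simplex with vertices in increasing order. Then dim K = 2 and the simplices of K are:

  0-simplices (6): P, Q, R, S, T, U
  1-simplices (12): PQ, PR, PT, PU, QR, QS, QT, RS, RU, ST, SU, TU
  2-simplices (8): PQR, PQT, PRU, PTU, QRS, QST, RSU, STU

so the chain groups are C_0 ≅ Z^6, C_1 ≅ Z^12, C_2 ≅ Z^8.

∂_1: C_1 → C_0 sends each edge [p,q] (with p < q) to q − p.
The 6×12 boundary matrix has rank 5 and Smith normal form diag(1,1,1,1,1).

∂_2: C_2 → C_1 sends each 2-simplex [p,q,r] to [q,r] − [p,r] + [p,q]. For instance
  ∂PQR = QR − PR + PQ,
  ∂STU = TU − SU + ST.
The resulting 12×8 matrix has rank 7, and its Smith normal form has invariant factors (1,1,1,1,1,1,1).

Computing H_k = (kernel of ∂_k) / (image of ∂_{k+1}):

  H_0: rank C_0 − rank ∂_1 = 6 − 5 = 1, and the invariant factors of ∂_1 are all 1, so H_0 = Z.
  H_1: rank ker ∂_1 − rank ∂_2 = (12 − 5) − 7 = 0, and the invariant factors of ∂_2 are all 1, so H_1 = 0.
  H_2: rank ker ∂_2 − rank ∂_3 = (8 − 7) − 0 = 1, and there is no ∂_3, so H_2 = Z.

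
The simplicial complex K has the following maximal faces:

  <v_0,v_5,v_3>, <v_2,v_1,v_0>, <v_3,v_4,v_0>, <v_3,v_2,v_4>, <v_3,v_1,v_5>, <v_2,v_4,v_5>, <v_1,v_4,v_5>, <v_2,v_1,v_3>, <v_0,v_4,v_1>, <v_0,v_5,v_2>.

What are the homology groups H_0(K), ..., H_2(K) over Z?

H_0 ≅ Z,  H_1 ≅ Z/2,  H_2 = 0.

Order the vertices as v_0 < v_1 < v_2 < v_3 < v_4 < v_5. Listing each simplex with vertices in this order, K has dimension 2 with simplices:

  0-simplices (6): [v_0], [v_1], [v_2], [v_3], [v_4], [v_5]
  1-simplices (15): (15 of them)
  2-simplices (10): [v_0,v_1,v_2], [v_0,v_1,v_4], [v_0,v_2,v_5], [v_0,v_3,v_4], [v_0,v_3,v_5], [v_1,v_2,v_3], [v_1,v_3,v_5], [v_1,v_4,v_5], [v_2,v_3,v_4], [v_2,v_4,v_5]

so the chain groups are C_0 ≅ Z^6, C_1 ≅ Z^15, C_2 ≅ Z^10.

Boundary ∂_1: C_1 → C_0 is given by ∂[p,q] = [q] − [p].
This gives a 6×15 integer matrix of rank 5; reducing to Smith normal form yields diagonal entries (1,1,1,1,1).

The boundary map ∂_2: C_2 → C_1 acts by ∂[p,q,r] = [q,r] − [p,r] + [p,q]. For instance
  ∂[v_0,v_3,v_5] = [v_3,v_5] − [v_0,v_5] + [v_0,v_3],
  ∂[v_0,v_1,v_4] = [v_1,v_4] − [v_0,v_4] + [v_0,v_1].
The 15×10 boundary matrix has rank 10 and Smith normal form diag(1,1,1,1,1,1,1,1,1,2).

Now H_k = ker ∂_k / im ∂_{k+1}, so:

  H_0: rank C_0 − rank ∂_1 = 6 − 5 = 1, and the invariant factors of ∂_1 are all 1, so H_0 ≅ Z.
  H_1: rank ker ∂_1 − rank ∂_2 = (15 − 5) − 10 = 0, and ∂_2 has invariant factor 2 > 1, so H_1 ≅ Z/2.
  H_2: rank ker ∂_2 − rank ∂_3 = (10 − 10) − 0 = 0, and there is no ∂_3, so H_2 ≅ 0.

As a check, the Euler characteristic is 6 − 15 + 10 = 1, which agrees with 1 − 0 + 0 = 1.
(K is a triangulation of the real projective plane RP^2.)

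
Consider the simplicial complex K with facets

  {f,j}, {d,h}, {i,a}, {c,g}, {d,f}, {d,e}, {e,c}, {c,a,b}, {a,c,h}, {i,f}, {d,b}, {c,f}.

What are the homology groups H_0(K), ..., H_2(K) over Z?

H_0 ≅ Z,  H_1 ≅ Z^4,  H_2 = 0.

K has 10 vertices, 15 edges, 2 triangles.
rank ∂_0 = 0, rank ∂_1 = 9 ⇒ b_0 = 10 − 0 − 9 = 1; all invariant factors of ∂_1 are 1 so no torsion. So H_0 = Z.
rank ∂_1 = 9, rank ∂_2 = 2 ⇒ b_1 = 15 − 9 − 2 = 4; all invariant factors of ∂_2 are 1 so no torsion. So H_1 = Z^4.
rank ∂_2 = 2, rank ∂_3 = 0 ⇒ b_2 = 2 − 2 − 0 = 0. So H_2 = 0.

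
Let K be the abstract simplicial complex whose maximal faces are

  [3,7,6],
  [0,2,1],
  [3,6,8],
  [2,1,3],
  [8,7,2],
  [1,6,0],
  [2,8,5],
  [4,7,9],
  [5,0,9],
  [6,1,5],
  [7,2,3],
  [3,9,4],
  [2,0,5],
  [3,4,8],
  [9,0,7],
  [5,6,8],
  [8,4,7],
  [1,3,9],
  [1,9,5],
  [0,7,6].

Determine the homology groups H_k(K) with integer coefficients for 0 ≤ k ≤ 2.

We work with the vertex ordering 0 < 1 < 2 < 3 < 4 < 5 < 6 < 7 < 8 < 9. The simplices of K, each written with vertices in increasing order, are:

  0-simplices (10): [0], [1], [2], [3], [4], [5], [6], [7], [8], [9]
  1-simplices (30): (30 of them)
  2-simplices (20): (20 of them)

Hence C_0 ≅ Z^10, C_1 ≅ Z^30, C_2 ≅ Z^20.

Boundary ∂_1: C_1 → C_0 sends each edge [p,q] (with p < q) to q − p.
The resulting 10×30 matrix has rank 9, and its Smith normal form has invariant factors (1,1,1,1,1,1,1,1,1).

∂_2: C_2 → C_1 sends each 2-simplex [p,q,r] to [q,r] − [p,r] + [p,q]. For instance
  ∂[1,3,9] = [3,9] − [1,9] + [1,3],
  ∂[1,2,3] = [2,3] − [1,3] + [1,2].
As a 30×20 matrix over Z this has rank 20, with invariant factors (1,1,1,1,1,1,1,1,1,1,1,1,1,1,1,1,1,1,1,2).

Computing H_k = (kernel of ∂_k) / (image of ∂_{k+1}):

  H_0: rank C_0 − rank ∂_1 = 10 − 9 = 1, and the invariant factors of ∂_1 are all 1, so H_0 ≅ Z.
  H_1: rank ker ∂_1 − rank ∂_2 = (30 − 9) − 20 = 1, and ∂_2 has invariant factor 2 > 1, so H_1 ≅ Z ⊕ Z/2Z.
  H_2: rank ker ∂_2 − rank ∂_3 = (20 − 20) − 0 = 0, and there is no ∂_3, so H_2 ≅ 0.

As a check, the Euler characteristic is 10 − 30 + 20 = 0, which agrees with 1 − 1 + 0 = 0.

H_0 = Z,  H_1 = Z ⊕ Z/2Z,  H_2 = 0.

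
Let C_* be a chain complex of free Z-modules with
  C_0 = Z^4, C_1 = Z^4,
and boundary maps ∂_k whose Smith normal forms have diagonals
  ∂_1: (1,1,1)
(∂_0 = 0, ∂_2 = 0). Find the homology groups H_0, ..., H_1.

H_0 ≅ Z,  H_1 ≅ Z.

H_0: b_0 = 4 − 0 − 3 = 1; torsion from ∂_1 factors > 1: none. So H_0 ≅ Z.
H_1: b_1 = 4 − 3 − 0 = 1; torsion from ∂_2 factors > 1: none. So H_1 ≅ Z.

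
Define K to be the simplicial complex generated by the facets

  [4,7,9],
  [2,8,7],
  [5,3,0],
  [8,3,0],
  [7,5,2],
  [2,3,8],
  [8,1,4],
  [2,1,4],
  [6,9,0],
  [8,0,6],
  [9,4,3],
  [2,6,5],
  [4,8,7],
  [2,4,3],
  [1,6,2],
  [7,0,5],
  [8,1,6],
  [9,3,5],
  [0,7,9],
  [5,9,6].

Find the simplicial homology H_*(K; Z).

We work with the vertex ordering 0 < 1 < 2 < 3 < 4 < 5 < 6 < 7 < 8 < 9. The simplices of K, each written with vertices in increasing order, are:

  0-simplices (10): [0], [1], [2], [3], [4], [5], [6], [7], [8], [9]
  1-simplices (30): (30 of them)
  2-simplices (20): (20 of them)

so the chain groups are C_0 ≅ Z^10, C_1 ≅ Z^30, C_2 ≅ Z^20.

∂_1: C_1 → C_0 maps an edge to its endpoints' difference, ∂[p,q] = q − p. For instance
  ∂[1,8] = [8] − [1].
As a 10×30 matrix over Z this has rank 9, with invariant factors (1,1,1,1,1,1,1,1,1).

Boundary ∂_2: C_2 → C_1 maps a triangle to the signed sum of its edges. For instance
  ∂[2,7,8] = [7,8] − [2,8] + [2,7],
  ∂[0,7,9] = [7,9] − [0,9] + [0,7].
As a 30×20 matrix over Z this has rank 20, with invariant factors (1,1,1,1,1,1,1,1,1,1,1,1,1,1,1,1,1,1,1,2).

From H_k ≅ ker(∂_k) / im(∂_{k+1}) we obtain:

  H_0: rank C_0 − rank ∂_1 = 10 − 9 = 1, and the invariant factors of ∂_1 are all 1, so H_0 ≅ Z.
  H_1: rank ker ∂_1 − rank ∂_2 = (30 − 9) − 20 = 1, and ∂_2 has invariant factor 2 > 1, so H_1 ≅ Z ⊕ Z_2.
  H_2: rank ker ∂_2 − rank ∂_3 = (20 − 20) − 0 = 0, and there is no ∂_3, so H_2 ≅ 0.

As a check, the Euler characteristic is 10 − 30 + 20 = 0, which agrees with 1 − 1 + 0 = 0.
(K is a triangulation of the Klein bottle.)

H_0 = Z,  H_1 = Z ⊕ Z_2,  H_2 = 0.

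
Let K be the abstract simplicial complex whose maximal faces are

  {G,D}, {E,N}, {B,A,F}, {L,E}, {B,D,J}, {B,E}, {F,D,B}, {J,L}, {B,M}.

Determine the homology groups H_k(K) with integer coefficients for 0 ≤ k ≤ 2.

H_0 ≅ Z,  H_1 ≅ Z,  H_2 = 0.

K has 10 vertices, 13 edges, 3 triangles.
rank ∂_0 = 0, rank ∂_1 = 9 ⇒ b_0 = 10 − 0 − 9 = 1; all invariant factors of ∂_1 are 1 so no torsion. So H_0 ≅ Z.
rank ∂_1 = 9, rank ∂_2 = 3 ⇒ b_1 = 13 − 9 − 3 = 1; all invariant factors of ∂_2 are 1 so no torsion. So H_1 ≅ Z.
rank ∂_2 = 3, rank ∂_3 = 0 ⇒ b_2 = 3 − 3 − 0 = 0. So H_2 ≅ 0.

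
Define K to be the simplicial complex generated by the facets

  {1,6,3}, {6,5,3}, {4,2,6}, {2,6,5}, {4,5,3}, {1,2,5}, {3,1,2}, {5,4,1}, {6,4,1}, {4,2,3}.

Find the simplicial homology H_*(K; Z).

Take the total order 1 < 2 < 3 < 4 < 5 < 6 on the vertex set. Then K (dimension 2) consists of the simplices:

  0-simplices (6): [1], [2], [3], [4], [5], [6]
  1-simplices (15): [1,2], [1,3], [1,4], [1,5], [1,6], [2,3], [2,4], [2,5], [2,6], [3,4], [3,5], [3,6], [4,5], [4,6], [5,6]
  2-simplices (10): [1,2,3], [1,2,5], [1,3,6], [1,4,5], [1,4,6], [2,3,4], [2,4,6], [2,5,6], [3,4,5], [3,5,6]

Hence C_0 ≅ Z^6, C_1 ≅ Z^15, C_2 ≅ Z^10.

The boundary map ∂_1: C_1 → C_0 is given by ∂[p,q] = [q] − [p].
The 6×15 boundary matrix has rank 5 and Smith normal form diag(1,1,1,1,1).

∂_2: C_2 → C_1 sends each 2-simplex [p,q,r] to [q,r] − [p,r] + [p,q]. For instance
  ∂[1,2,5] = [2,5] − [1,5] + [1,2],
  ∂[2,3,4] = [3,4] − [2,4] + [2,3].
The resulting 15×10 matrix has rank 10, and its Smith normal form has invariant factors (1,1,1,1,1,1,1,1,1,2).

From H_k ≅ ker(∂_k) / im(∂_{k+1}) we obtain:

  H_0: rank C_0 − rank ∂_1 = 6 − 5 = 1, and the invariant factors of ∂_1 are all 1, so H_0 = Z.
  H_1: rank ker ∂_1 − rank ∂_2 = (15 − 5) − 10 = 0, and ∂_2 has invariant factor 2 > 1, so H_1 = Z/2.
  H_2: rank ker ∂_2 − rank ∂_3 = (10 − 10) − 0 = 0, and there is no ∂_3, so H_2 = 0.

(K is a triangulation of the real projective plane RP^2.)

H_0 = Z,  H_1 = Z/2,  H_2 = 0.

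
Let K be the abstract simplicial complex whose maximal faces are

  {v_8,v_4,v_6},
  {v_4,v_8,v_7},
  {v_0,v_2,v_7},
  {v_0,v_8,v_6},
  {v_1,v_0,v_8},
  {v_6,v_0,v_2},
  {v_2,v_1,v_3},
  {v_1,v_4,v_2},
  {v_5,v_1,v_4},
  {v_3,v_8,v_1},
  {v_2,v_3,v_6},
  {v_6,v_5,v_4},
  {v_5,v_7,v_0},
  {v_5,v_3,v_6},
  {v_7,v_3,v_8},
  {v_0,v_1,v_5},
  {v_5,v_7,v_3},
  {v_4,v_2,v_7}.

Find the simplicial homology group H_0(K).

We work with the vertex ordering v_0 < v_1 < v_2 < v_3 < v_4 < v_5 < v_6 < v_7 < v_8. The simplices of K, each written with vertices in increasing order, are:

  0-simplices (9): [v_0], [v_1], [v_2], [v_3], [v_4], [v_5], [v_6], [v_7], [v_8]
  1-simplices (27): (27 of them)
  2-simplices (18): (18 of them)

giving chain groups C_0 ≅ Z^9, C_1 ≅ Z^27, C_2 ≅ Z^18.

∂_1: C_1 → C_0 sends each edge [p,q] (with p < q) to q − p. For instance
  ∂[v_2,v_4] = [v_4] − [v_2].
This gives a 9×27 integer matrix of rank 8; reducing to Smith normal form yields diagonal entries (1,1,1,1,1,1,1,1).

The boundary map ∂_2: C_2 → C_1 sends each 2-simplex [p,q,r] to [q,r] − [p,r] + [p,q]. For instance
  ∂[v_1,v_2,v_4] = [v_2,v_4] − [v_1,v_4] + [v_1,v_2],
  ∂[v_4,v_7,v_8] = [v_7,v_8] − [v_4,v_8] + [v_4,v_7].
This gives a 27×18 integer matrix of rank 17; reducing to Smith normal form yields diagonal entries (1,1,1,1,1,1,1,1,1,1,1,1,1,1,1,1,1).

Now H_k = ker ∂_k / im ∂_{k+1}, so:

  H_0: rank C_0 − rank ∂_1 = 9 − 8 = 1, and the invariant factors of ∂_1 are all 1, so H_0 = Z.

(K is a triangulation of the torus T^2.)

H_0 ≅ Z.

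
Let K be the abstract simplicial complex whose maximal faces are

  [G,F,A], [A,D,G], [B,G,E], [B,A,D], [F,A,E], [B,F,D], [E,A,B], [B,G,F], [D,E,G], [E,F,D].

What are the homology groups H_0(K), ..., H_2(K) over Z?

H_0 = Z,  H_1 = Z/2,  H_2 = 0.

Take the total order A < B < D < E < F < G on the vertex set. Then K (dimension 2) consists of the simplices:

  0-simplices (6): A, B, D, E, F, G
  1-simplices (15): AB, AD, AE, AF, AG, BD, BE, BF, BG, DE, DF, DG, EF, EG, FG
  2-simplices (10): ABD, ABE, ADG, AEF, AFG, BDF, BEG, BFG, DEF, DEG

Hence C_0 ≅ Z^6, C_1 ≅ Z^15, C_2 ≅ Z^10.

Boundary ∂_1: C_1 → C_0 sends each edge [p,q] (with p < q) to q − p. For instance
  ∂AB = B − A.
The resulting 6×15 matrix has rank 5, and its Smith normal form has invariant factors (1,1,1,1,1).

The boundary map ∂_2: C_2 → C_1 sends each 2-simplex [p,q,r] to [q,r] − [p,r] + [p,q]. For instance
  ∂AFG = FG − AG + AF,
  ∂DEG = EG − DG + DE.
As a 15×10 matrix over Z this has rank 10, with invariant factors (1,1,1,1,1,1,1,1,1,2).

From H_k ≅ ker(∂_k) / im(∂_{k+1}) we obtain:

  H_0: rank C_0 − rank ∂_1 = 6 − 5 = 1, and the invariant factors of ∂_1 are all 1, so H_0 = Z.
  H_1: rank ker ∂_1 − rank ∂_2 = (15 − 5) − 10 = 0, and ∂_2 has invariant factor 2 > 1, so H_1 = Z/2.
  H_2: rank ker ∂_2 − rank ∂_3 = (10 − 10) − 0 = 0, and there is no ∂_3, so H_2 = 0.

(K is a triangulation of the real projective plane RP^2.)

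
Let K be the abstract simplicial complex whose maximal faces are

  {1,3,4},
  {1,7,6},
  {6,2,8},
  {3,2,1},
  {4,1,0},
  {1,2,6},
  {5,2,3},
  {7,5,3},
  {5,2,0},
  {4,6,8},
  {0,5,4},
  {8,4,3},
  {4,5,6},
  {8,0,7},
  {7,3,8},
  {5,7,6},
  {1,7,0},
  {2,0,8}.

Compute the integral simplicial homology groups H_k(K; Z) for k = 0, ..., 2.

Take the total order 0 < 1 < 2 < 3 < 4 < 5 < 6 < 7 < 8 on the vertex set. Then K (dimension 2) consists of the simplices:

  0-simplices (9): [0], [1], [2], [3], [4], [5], [6], [7], [8]
  1-simplices (27): (27 of them)
  2-simplices (18): [0,1,4], [0,1,7], [0,2,5], [0,2,8], [0,4,5], [0,7,8], [1,2,3], [1,2,6], [1,3,4], [1,6,7], [2,3,5], [2,6,8], [3,4,8], [3,5,7], [3,7,8], [4,5,6], [4,6,8], [5,6,7]

so the chain groups are C_0 ≅ Z^9, C_1 ≅ Z^27, C_2 ≅ Z^18.

∂_1: C_1 → C_0 maps an edge to its endpoints' difference, ∂[p,q] = q − p. For instance
  ∂[3,4] = [4] − [3].
As a 9×27 matrix over Z this has rank 8, with invariant factors (1,1,1,1,1,1,1,1).

∂_2: C_2 → C_1 acts by ∂[p,q,r] = [q,r] − [p,r] + [p,q]. For instance
  ∂[4,6,8] = [6,8] − [4,8] + [4,6],
  ∂[1,6,7] = [6,7] − [1,7] + [1,6].
The 27×18 boundary matrix has rank 17 and Smith normal form diag(1,1,1,1,1,1,1,1,1,1,1,1,1,1,1,1,1).

Now H_k = ker ∂_k / im ∂_{k+1}, so:

  H_0: rank C_0 − rank ∂_1 = 9 − 8 = 1, and the invariant factors of ∂_1 are all 1, so H_0 = Z.
  H_1: rank ker ∂_1 − rank ∂_2 = (27 − 8) − 17 = 2, and the invariant factors of ∂_2 are all 1, so H_1 = Z^2.
  H_2: rank ker ∂_2 − rank ∂_3 = (18 − 17) − 0 = 1, and there is no ∂_3, so H_2 = Z.

(K is a triangulation of the torus T^2.)

H_0 = Z,  H_1 = Z^2,  H_2 = Z.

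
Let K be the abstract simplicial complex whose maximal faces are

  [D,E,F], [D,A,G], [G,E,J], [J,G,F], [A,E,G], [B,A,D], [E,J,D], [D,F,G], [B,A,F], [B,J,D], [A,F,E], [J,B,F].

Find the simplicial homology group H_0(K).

H_0 = Z.

Order the vertices as A < B < D < E < F < G < J. Listing each simplex with vertices in this order, K has dimension 2 with simplices:

  0-simplices (7): A, B, D, E, F, G, J
  1-simplices (18): AB, AD, AE, AF, AG, BD, BF, BJ, DE, DF, DG, DJ, EF, EG, EJ, FG, FJ, GJ
  2-simplices (12): ABD, ABF, ADG, AEF, AEG, BDJ, BFJ, DEF, DEJ, DFG, EGJ, FGJ

so the chain groups are C_0 ≅ Z^7, C_1 ≅ Z^18, C_2 ≅ Z^12.

∂_1: C_1 → C_0 sends each edge [p,q] (with p < q) to q − p. For instance
  ∂EF = F − E.
As a 7×18 matrix over Z this has rank 6, with invariant factors (1,1,1,1,1,1).

The boundary map ∂_2: C_2 → C_1 acts by ∂[p,q,r] = [q,r] − [p,r] + [p,q]. For instance
  ∂EGJ = GJ − EJ + EG,
  ∂ABF = BF − AF + AB.
The 18×12 boundary matrix has rank 12 and Smith normal form diag(1,1,1,1,1,1,1,1,1,1,1,2).

From H_k ≅ ker(∂_k) / im(∂_{k+1}) we obtain:

  H_0: rank C_0 − rank ∂_1 = 7 − 6 = 1, and the invariant factors of ∂_1 are all 1, so H_0 ≅ Z.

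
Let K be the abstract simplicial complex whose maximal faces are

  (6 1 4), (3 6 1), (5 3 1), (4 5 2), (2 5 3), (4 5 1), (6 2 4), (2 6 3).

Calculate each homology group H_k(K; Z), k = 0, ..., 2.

H_0 ≅ Z,  H_1 = 0,  H_2 ≅ Z.

We work with the vertex ordering 1 < 2 < 3 < 4 < 5 < 6. The simplices of K, each written with vertices in increasing order, are:

  0-simplices (6): [1], [2], [3], [4], [5], [6]
  1-simplices (12): [1,3], [1,4], [1,5], [1,6], [2,3], [2,4], [2,5], [2,6], [3,5], [3,6], [4,5], [4,6]
  2-simplices (8): [1,3,5], [1,3,6], [1,4,5], [1,4,6], [2,3,5], [2,3,6], [2,4,5], [2,4,6]

Hence C_0 ≅ Z^6, C_1 ≅ Z^12, C_2 ≅ Z^8.

Boundary ∂_1: C_1 → C_0 is given by ∂[p,q] = [q] − [p].
The 6×12 boundary matrix has rank 5 and Smith normal form diag(1,1,1,1,1).

Boundary ∂_2: C_2 → C_1 sends each 2-simplex [p,q,r] to [q,r] − [p,r] + [p,q]. For instance
  ∂[1,3,5] = [3,5] − [1,5] + [1,3],
  ∂[2,3,6] = [3,6] − [2,6] + [2,3].
The 12×8 boundary matrix has rank 7 and Smith normal form diag(1,1,1,1,1,1,1).

From H_k ≅ ker(∂_k) / im(∂_{k+1}) we obtain:

  H_0: rank C_0 − rank ∂_1 = 6 − 5 = 1, and the invariant factors of ∂_1 are all 1, so H_0 ≅ Z.
  H_1: rank ker ∂_1 − rank ∂_2 = (12 − 5) − 7 = 0, and the invariant factors of ∂_2 are all 1, so H_1 ≅ 0.
  H_2: rank ker ∂_2 − rank ∂_3 = (8 − 7) − 0 = 1, and there is no ∂_3, so H_2 ≅ Z.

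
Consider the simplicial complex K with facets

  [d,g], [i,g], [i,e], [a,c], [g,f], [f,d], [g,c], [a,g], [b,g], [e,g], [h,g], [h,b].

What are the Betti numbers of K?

Order the vertices as a < b < c < d < e < f < g < h < i. Listing each simplex with vertices in this order, K has dimension 1 with simplices:

  0-simplices (9): a, b, c, d, e, f, g, h, i
  1-simplices (12): ac, ag, bg, bh, cg, df, dg, eg, ei, fg, gh, gi

so the chain groups are C_0 ≅ Z^9, C_1 ≅ Z^12.

∂_1: C_1 → C_0 maps an edge to its endpoints' difference, ∂[p,q] = q − p. For instance
  ∂bg = g − b.
As a 9×12 matrix over Z this has rank 8, with invariant factors (1,1,1,1,1,1,1,1).

Now H_k = ker ∂_k / im ∂_{k+1}, so:

  H_0: rank C_0 − rank ∂_1 = 9 − 8 = 1, and the invariant factors of ∂_1 are all 1, so H_0 ≅ Z.
  H_1: rank ker ∂_1 − rank ∂_2 = (12 − 8) − 0 = 4, and there is no ∂_2, so H_1 ≅ Z^4.

As a check, the Euler characteristic is 9 − 12 = -3, which agrees with 1 − 4 = -3.

Hence the Betti numbers are b_0 = 1, b_1 = 4.

b_0 = 1, b_1 = 4.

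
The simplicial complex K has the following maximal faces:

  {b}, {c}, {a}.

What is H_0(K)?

H_0 = Z^3.

We work with the vertex ordering a < b < c. The simplices of K, each written with vertices in increasing order, are:

  0-simplices (3): a, b, c

so the chain groups are C_0 ≅ Z^3.

Reading off H_k = ker ∂_k / im ∂_{k+1}:

  H_0: rank C_0 − rank ∂_1 = 3 − 0 = 3, and there is no ∂_1, so H_0 = Z^3.

(K is a triangulation of a set of 3 points.)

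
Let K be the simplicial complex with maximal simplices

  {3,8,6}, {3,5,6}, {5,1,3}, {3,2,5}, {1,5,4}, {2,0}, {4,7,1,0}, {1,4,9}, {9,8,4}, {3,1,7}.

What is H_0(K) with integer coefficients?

Order the vertices as 0 < 1 < 2 < 3 < 4 < 5 < 6 < 7 < 8 < 9. Listing each simplex with vertices in this order, K has dimension 3 with simplices:

  0-simplices (10): [0], [1], [2], [3], [4], [5], [6], [7], [8], [9]
  1-simplices (22): [0,1], [0,2], [0,4], [0,7], [1,3], [1,4], [1,5], [1,7], [1,9], [2,3], [2,5], [3,5], [3,6], [3,7], [3,8], [4,5], [4,7], [4,8], [4,9], [5,6], [6,8], [8,9]
  2-simplices (12): [0,1,4], [0,1,7], [0,4,7], [1,3,5], [1,3,7], [1,4,5], [1,4,7], [1,4,9], [2,3,5], [3,5,6], [3,6,8], [4,8,9]
  3-simplices (1): [0,1,4,7]

giving chain groups C_0 ≅ Z^10, C_1 ≅ Z^22, C_2 ≅ Z^12, C_3 ≅ Z^1.

The boundary map ∂_1: C_1 → C_0 maps an edge to its endpoints' difference, ∂[p,q] = q − p. For instance
  ∂[1,9] = [9] − [1].
The resulting 10×22 matrix has rank 9, and its Smith normal form has invariant factors (1,1,1,1,1,1,1,1,1).

∂_2: C_2 → C_1 sends each 2-simplex [p,q,r] to [q,r] − [p,r] + [p,q]. For instance
  ∂[1,3,7] = [3,7] − [1,7] + [1,3],
  ∂[1,3,5] = [3,5] − [1,5] + [1,3].
The 22×12 boundary matrix has rank 11 and Smith normal form diag(1,1,1,1,1,1,1,1,1,1,1).

Boundary ∂_3: C_3 → C_2 sends each 3-simplex σ to the alternating sum Σ_i (−1)^i (σ with its i-th vertex removed). For instance
  ∂[0,1,4,7] = [1,4,7] − [0,4,7] + [0,1,7] − [0,1,4].
The 12×1 boundary matrix has rank 1 and Smith normal form diag(1).

From H_k ≅ ker(∂_k) / im(∂_{k+1}) we obtain:

  H_0: rank C_0 − rank ∂_1 = 10 − 9 = 1, and the invariant factors of ∂_1 are all 1, so H_0 = Z.

H_0 = Z.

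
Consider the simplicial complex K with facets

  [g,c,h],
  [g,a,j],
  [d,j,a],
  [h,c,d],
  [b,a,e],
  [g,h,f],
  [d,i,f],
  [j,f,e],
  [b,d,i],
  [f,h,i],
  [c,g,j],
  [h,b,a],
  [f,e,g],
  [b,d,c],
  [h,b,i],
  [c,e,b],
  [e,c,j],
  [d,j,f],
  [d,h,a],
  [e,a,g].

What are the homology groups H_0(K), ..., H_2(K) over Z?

Take the total order a < b < c < d < e < f < g < h < i < j on the vertex set. Then K (dimension 2) consists of the simplices:

  0-simplices (10): a, b, c, d, e, f, g, h, i, j
  1-simplices (30): ab, ad, ae, ag, ah, aj, bc, bd, be, bh, bi, cd, ce, cg, ch, cj, df, dh, di, dj, ef, eg, ej, fg, fh, fi, fj, gh, gj, hi
  2-simplices (20): abe, abh, adh, adj, aeg, agj, bcd, bce, bdi, bhi, cdh, cej, cgh, cgj, dfi, dfj, efg, efj, fgh, fhi

giving chain groups C_0 ≅ Z^10, C_1 ≅ Z^30, C_2 ≅ Z^20.

The boundary map ∂_1: C_1 → C_0 sends each edge [p,q] (with p < q) to q − p. For instance
  ∂ch = h − c.
The resulting 10×30 matrix has rank 9, and its Smith normal form has invariant factors (1,1,1,1,1,1,1,1,1).

The boundary map ∂_2: C_2 → C_1 sends each 2-simplex [p,q,r] to [q,r] − [p,r] + [p,q]. For instance
  ∂efg = fg − eg + ef,
  ∂agj = gj − aj + ag.
As a 30×20 matrix over Z this has rank 20, with invariant factors (1,1,1,1,1,1,1,1,1,1,1,1,1,1,1,1,1,1,1,2).

From H_k ≅ ker(∂_k) / im(∂_{k+1}) we obtain:

  H_0: rank C_0 − rank ∂_1 = 10 − 9 = 1, and the invariant factors of ∂_1 are all 1, so H_0 = Z.
  H_1: rank ker ∂_1 − rank ∂_2 = (30 − 9) − 20 = 1, and ∂_2 has invariant factor 2 > 1, so H_1 = Z ⊕ Z/2.
  H_2: rank ker ∂_2 − rank ∂_3 = (20 − 20) − 0 = 0, and there is no ∂_3, so H_2 = 0.

H_0 = Z,  H_1 = Z ⊕ Z/2,  H_2 = 0.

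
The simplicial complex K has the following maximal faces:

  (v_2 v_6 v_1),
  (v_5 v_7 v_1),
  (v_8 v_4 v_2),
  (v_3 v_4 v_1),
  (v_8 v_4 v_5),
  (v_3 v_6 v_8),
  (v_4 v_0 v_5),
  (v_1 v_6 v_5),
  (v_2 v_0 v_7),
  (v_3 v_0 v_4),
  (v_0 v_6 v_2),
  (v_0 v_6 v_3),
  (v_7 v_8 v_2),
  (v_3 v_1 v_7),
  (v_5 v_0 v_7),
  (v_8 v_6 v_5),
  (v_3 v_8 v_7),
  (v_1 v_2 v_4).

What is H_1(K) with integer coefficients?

H_1 = Z^2.

Fix the vertex order v_0 < v_1 < v_2 < v_3 < v_4 < v_5 < v_6 < v_7 < v_8 and write every simplex with vertices in increasing order. Then dim K = 2 and the simplices of K are:

  0-simplices (9): [v_0], [v_1], [v_2], [v_3], [v_4], [v_5], [v_6], [v_7], [v_8]
  1-simplices (27): (27 of them)
  2-simplices (18): (18 of them)

giving chain groups C_0 ≅ Z^9, C_1 ≅ Z^27, C_2 ≅ Z^18.

The boundary map ∂_1: C_1 → C_0 maps an edge to its endpoints' difference, ∂[p,q] = q − p. For instance
  ∂[v_7,v_8] = [v_8] − [v_7].
The 9×27 boundary matrix has rank 8 and Smith normal form diag(1,1,1,1,1,1,1,1).

∂_2: C_2 → C_1 acts by ∂[p,q,r] = [q,r] − [p,r] + [p,q]. For instance
  ∂[v_2,v_7,v_8] = [v_7,v_8] − [v_2,v_8] + [v_2,v_7],
  ∂[v_1,v_5,v_7] = [v_5,v_7] − [v_1,v_7] + [v_1,v_5].
The resulting 27×18 matrix has rank 17, and its Smith normal form has invariant factors (1,1,1,1,1,1,1,1,1,1,1,1,1,1,1,1,1).

From H_k ≅ ker(∂_k) / im(∂_{k+1}) we obtain:

  H_1: rank ker ∂_1 − rank ∂_2 = (27 − 8) − 17 = 2, and the invariant factors of ∂_2 are all 1, so H_1 ≅ Z^2.

(K is a triangulation of the torus T^2.)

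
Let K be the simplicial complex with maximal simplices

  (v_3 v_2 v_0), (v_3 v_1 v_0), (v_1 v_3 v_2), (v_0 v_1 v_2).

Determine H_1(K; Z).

H_1 ≅ 0.

Fix the vertex order v_0 < v_1 < v_2 < v_3 and write every simplex with vertices in increasing order. Then dim K = 2 and the simplices of K are:

  0-simplices (4): [v_0], [v_1], [v_2], [v_3]
  1-simplices (6): [v_0,v_1], [v_0,v_2], [v_0,v_3], [v_1,v_2], [v_1,v_3], [v_2,v_3]
  2-simplices (4): [v_0,v_1,v_2], [v_0,v_1,v_3], [v_0,v_2,v_3], [v_1,v_2,v_3]

Hence C_0 ≅ Z^4, C_1 ≅ Z^6, C_2 ≅ Z^4.

∂_1: C_1 → C_0 sends each edge [p,q] (with p < q) to q − p.
The 4×6 boundary matrix has rank 3 and Smith normal form diag(1,1,1).

∂_2: C_2 → C_1 acts by ∂[p,q,r] = [q,r] − [p,r] + [p,q]. For instance
  ∂[v_0,v_1,v_3] = [v_1,v_3] − [v_0,v_3] + [v_0,v_1],
  ∂[v_0,v_2,v_3] = [v_2,v_3] − [v_0,v_3] + [v_0,v_2].
As a 6×4 matrix over Z this has rank 3, with invariant factors (1,1,1).

Now H_k = ker ∂_k / im ∂_{k+1}, so:

  H_1: rank ker ∂_1 − rank ∂_2 = (6 − 3) − 3 = 0, and the invariant factors of ∂_2 are all 1, so H_1 ≅ 0.

(K is a triangulation of the 2-sphere S^2.)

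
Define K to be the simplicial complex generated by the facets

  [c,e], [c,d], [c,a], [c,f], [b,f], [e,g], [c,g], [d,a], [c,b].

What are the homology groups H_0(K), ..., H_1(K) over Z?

Order the vertices as a < b < c < d < e < f < g. Listing each simplex with vertices in this order, K has dimension 1 with simplices:

  0-simplices (7): a, b, c, d, e, f, g
  1-simplices (9): ac, ad, bc, bf, cd, ce, cf, cg, eg

Hence C_0 ≅ Z^7, C_1 ≅ Z^9.

The boundary map ∂_1: C_1 → C_0 maps an edge to its endpoints' difference, ∂[p,q] = q − p. For instance
  ∂eg = g − e.
The 7×9 boundary matrix has rank 6 and Smith normal form diag(1,1,1,1,1,1).

Now H_k = ker ∂_k / im ∂_{k+1}, so:

  H_0: rank C_0 − rank ∂_1 = 7 − 6 = 1, and the invariant factors of ∂_1 are all 1, so H_0 = Z.
  H_1: rank ker ∂_1 − rank ∂_2 = (9 − 6) − 0 = 3, and there is no ∂_2, so H_1 = Z^3.

As a check, the Euler characteristic is 7 − 9 = -2, which agrees with 1 − 3 = -2.

H_0 = Z,  H_1 = Z^3.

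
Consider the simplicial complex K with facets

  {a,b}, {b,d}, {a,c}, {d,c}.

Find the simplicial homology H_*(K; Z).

H_0 ≅ Z,  H_1 ≅ Z.

K has 4 vertices, 4 edges.
rank ∂_0 = 0, rank ∂_1 = 3 ⇒ b_0 = 4 − 0 − 3 = 1; all invariant factors of ∂_1 are 1 so no torsion. So H_0 = Z.
rank ∂_1 = 3, rank ∂_2 = 0 ⇒ b_1 = 4 − 3 − 0 = 1. So H_1 = Z.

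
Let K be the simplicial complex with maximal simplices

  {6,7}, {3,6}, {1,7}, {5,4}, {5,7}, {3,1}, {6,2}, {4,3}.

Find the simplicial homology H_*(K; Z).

Order the vertices as 1 < 2 < 3 < 4 < 5 < 6 < 7. Listing each simplex with vertices in this order, K has dimension 1 with simplices:

  0-simplices (7): [1], [2], [3], [4], [5], [6], [7]
  1-simplices (8): [1,3], [1,7], [2,6], [3,4], [3,6], [4,5], [5,7], [6,7]

giving chain groups C_0 ≅ Z^7, C_1 ≅ Z^8.

Boundary ∂_1: C_1 → C_0 maps an edge to its endpoints' difference, ∂[p,q] = q − p.
As a 7×8 matrix over Z this has rank 6, with invariant factors (1,1,1,1,1,1).

Reading off H_k = ker ∂_k / im ∂_{k+1}:

  H_0: rank C_0 − rank ∂_1 = 7 − 6 = 1, and the invariant factors of ∂_1 are all 1, so H_0 ≅ Z.
  H_1: rank ker ∂_1 − rank ∂_2 = (8 − 6) − 0 = 2, and there is no ∂_2, so H_1 ≅ Z^2.

H_0 = Z,  H_1 = Z^2.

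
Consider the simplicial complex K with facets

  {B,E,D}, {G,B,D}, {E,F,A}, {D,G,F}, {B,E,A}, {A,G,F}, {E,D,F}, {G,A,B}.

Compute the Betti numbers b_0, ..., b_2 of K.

Fix the vertex order A < B < D < E < F < G and write every simplex with vertices in increasing order. Then dim K = 2 and the simplices of K are:

  0-simplices (6): A, B, D, E, F, G
  1-simplices (12): AB, AE, AF, AG, BD, BE, BG, DE, DF, DG, EF, FG
  2-simplices (8): ABE, ABG, AEF, AFG, BDE, BDG, DEF, DFG

giving chain groups C_0 ≅ Z^6, C_1 ≅ Z^12, C_2 ≅ Z^8.

Boundary ∂_1: C_1 → C_0 is given by ∂[p,q] = [q] − [p]. For instance
  ∂AF = F − A.
The resulting 6×12 matrix has rank 5, and its Smith normal form has invariant factors (1,1,1,1,1).

The boundary map ∂_2: C_2 → C_1 maps a triangle to the signed sum of its edges. For instance
  ∂ABE = BE − AE + AB,
  ∂DEF = EF − DF + DE.
This gives a 12×8 integer matrix of rank 7; reducing to Smith normal form yields diagonal entries (1,1,1,1,1,1,1).

Now H_k = ker ∂_k / im ∂_{k+1}, so:

  H_0: rank C_0 − rank ∂_1 = 6 − 5 = 1, and the invariant factors of ∂_1 are all 1, so H_0 = Z.
  H_1: rank ker ∂_1 − rank ∂_2 = (12 − 5) − 7 = 0, and the invariant factors of ∂_2 are all 1, so H_1 = 0.
  H_2: rank ker ∂_2 − rank ∂_3 = (8 − 7) − 0 = 1, and there is no ∂_3, so H_2 = Z.

As a check, the Euler characteristic is 6 − 12 + 8 = 2, which agrees with 1 − 0 + 1 = 2.

Hence the Betti numbers are b_0 = 1, b_1 = 0, b_2 = 1.

b_0 = 1, b_1 = 0, b_2 = 1.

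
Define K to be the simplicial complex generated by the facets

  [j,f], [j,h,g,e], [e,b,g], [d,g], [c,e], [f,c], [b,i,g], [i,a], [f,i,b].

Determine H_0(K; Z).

Fix the vertex order a < b < c < d < e < f < g < h < i < j and write every simplex with vertices in increasing order. Then dim K = 3 and the simplices of K are:

  0-simplices (10): a, b, c, d, e, f, g, h, i, j
  1-simplices (17): ai, be, bf, bg, bi, ce, cf, dg, eg, eh, ej, fi, fj, gh, gi, gj, hj
  2-simplices (7): beg, bfi, bgi, egh, egj, ehj, ghj
  3-simplices (1): eghj

Hence C_0 ≅ Z^10, C_1 ≅ Z^17, C_2 ≅ Z^7, C_3 ≅ Z^1.

∂_1: C_1 → C_0 maps an edge to its endpoints' difference, ∂[p,q] = q − p.
The resulting 10×17 matrix has rank 9, and its Smith normal form has invariant factors (1,1,1,1,1,1,1,1,1).

∂_2: C_2 → C_1 sends each 2-simplex [p,q,r] to [q,r] − [p,r] + [p,q]. For instance
  ∂egj = gj − ej + eg,
  ∂beg = eg − bg + be.
The resulting 17×7 matrix has rank 6, and its Smith normal form has invariant factors (1,1,1,1,1,1).

The boundary map ∂_3: C_3 → C_2 sends each 3-simplex σ to the alternating sum Σ_i (−1)^i (σ with its i-th vertex removed). For instance
  ∂eghj = ghj − ehj + egj − egh.
As a 7×1 matrix over Z this has rank 1, with invariant factors (1).

Reading off H_k = ker ∂_k / im ∂_{k+1}:

  H_0: rank C_0 − rank ∂_1 = 10 − 9 = 1, and the invariant factors of ∂_1 are all 1, so H_0 ≅ Z.

H_0 ≅ Z.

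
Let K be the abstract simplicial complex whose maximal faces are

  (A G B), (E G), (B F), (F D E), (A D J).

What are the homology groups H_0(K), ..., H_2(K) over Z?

Fix the vertex order A < B < D < E < F < G < J and write every simplex with vertices in increasing order. Then dim K = 2 and the simplices of K are:

  0-simplices (7): A, B, D, E, F, G, J
  1-simplices (11): AB, AD, AG, AJ, BF, BG, DE, DF, DJ, EF, EG
  2-simplices (3): ABG, ADJ, DEF

giving chain groups C_0 ≅ Z^7, C_1 ≅ Z^11, C_2 ≅ Z^3.

Boundary ∂_1: C_1 → C_0 maps an edge to its endpoints' difference, ∂[p,q] = q − p.
This gives a 7×11 integer matrix of rank 6; reducing to Smith normal form yields diagonal entries (1,1,1,1,1,1).

The boundary map ∂_2: C_2 → C_1 sends each 2-simplex [p,q,r] to [q,r] − [p,r] + [p,q]. For instance
  ∂ADJ = DJ − AJ + AD,
  ∂DEF = EF − DF + DE.
This gives a 11×3 integer matrix of rank 3; reducing to Smith normal form yields diagonal entries (1,1,1).

Reading off H_k = ker ∂_k / im ∂_{k+1}:

  H_0: rank C_0 − rank ∂_1 = 7 − 6 = 1, and the invariant factors of ∂_1 are all 1, so H_0 ≅ Z.
  H_1: rank ker ∂_1 − rank ∂_2 = (11 − 6) − 3 = 2, and the invariant factors of ∂_2 are all 1, so H_1 ≅ Z^2.
  H_2: rank ker ∂_2 − rank ∂_3 = (3 − 3) − 0 = 0, and there is no ∂_3, so H_2 ≅ 0.

As a check, the Euler characteristic is 7 − 11 + 3 = -1, which agrees with 1 − 2 + 0 = -1.

H_0 ≅ Z,  H_1 ≅ Z^2,  H_2 = 0.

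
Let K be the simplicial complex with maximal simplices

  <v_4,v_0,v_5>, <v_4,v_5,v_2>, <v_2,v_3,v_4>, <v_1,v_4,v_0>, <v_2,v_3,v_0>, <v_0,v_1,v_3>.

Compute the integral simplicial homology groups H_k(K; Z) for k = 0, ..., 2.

H_0 = Z,  H_1 = Z,  H_2 = 0.

Order the vertices as v_0 < v_1 < v_2 < v_3 < v_4 < v_5. Listing each simplex with vertices in this order, K has dimension 2 with simplices:

  0-simplices (6): [v_0], [v_1], [v_2], [v_3], [v_4], [v_5]
  1-simplices (12): [v_0,v_1], [v_0,v_2], [v_0,v_3], [v_0,v_4], [v_0,v_5], [v_1,v_3], [v_1,v_4], [v_2,v_3], [v_2,v_4], [v_2,v_5], [v_3,v_4], [v_4,v_5]
  2-simplices (6): [v_0,v_1,v_3], [v_0,v_1,v_4], [v_0,v_2,v_3], [v_0,v_4,v_5], [v_2,v_3,v_4], [v_2,v_4,v_5]

giving chain groups C_0 ≅ Z^6, C_1 ≅ Z^12, C_2 ≅ Z^6.

Boundary ∂_1: C_1 → C_0 sends each edge [p,q] (with p < q) to q − p.
As a 6×12 matrix over Z this has rank 5, with invariant factors (1,1,1,1,1).

Boundary ∂_2: C_2 → C_1 acts by ∂[p,q,r] = [q,r] − [p,r] + [p,q]. For instance
  ∂[v_2,v_4,v_5] = [v_4,v_5] − [v_2,v_5] + [v_2,v_4],
  ∂[v_2,v_3,v_4] = [v_3,v_4] − [v_2,v_4] + [v_2,v_3].
As a 12×6 matrix over Z this has rank 6, with invariant factors (1,1,1,1,1,1).

From H_k ≅ ker(∂_k) / im(∂_{k+1}) we obtain:

  H_0: rank C_0 − rank ∂_1 = 6 − 5 = 1, and the invariant factors of ∂_1 are all 1, so H_0 = Z.
  H_1: rank ker ∂_1 − rank ∂_2 = (12 − 5) − 6 = 1, and the invariant factors of ∂_2 are all 1, so H_1 = Z.
  H_2: rank ker ∂_2 − rank ∂_3 = (6 − 6) − 0 = 0, and there is no ∂_3, so H_2 = 0.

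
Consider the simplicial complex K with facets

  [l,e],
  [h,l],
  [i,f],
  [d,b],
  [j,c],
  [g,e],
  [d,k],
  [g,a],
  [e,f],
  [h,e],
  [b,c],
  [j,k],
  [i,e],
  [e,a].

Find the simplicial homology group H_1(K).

Fix the vertex order a < b < c < d < e < f < g < h < i < j < k < l and write every simplex with vertices in increasing order. Then dim K = 1 and the simplices of K are:

  0-simplices (12): a, b, c, d, e, f, g, h, i, j, k, l
  1-simplices (14): ae, ag, bc, bd, cj, dk, ef, eg, eh, ei, el, fi, hl, jk

Hence C_0 ≅ Z^12, C_1 ≅ Z^14.

∂_1: C_1 → C_0 maps an edge to its endpoints' difference, ∂[p,q] = q − p. For instance
  ∂ae = e − a.
As a 12×14 matrix over Z this has rank 10, with invariant factors (1,1,1,1,1,1,1,1,1,1).

From H_k ≅ ker(∂_k) / im(∂_{k+1}) we obtain:

  H_1: rank ker ∂_1 − rank ∂_2 = (14 − 10) − 0 = 4, and there is no ∂_2, so H_1 = Z^4.

H_1 = Z^4.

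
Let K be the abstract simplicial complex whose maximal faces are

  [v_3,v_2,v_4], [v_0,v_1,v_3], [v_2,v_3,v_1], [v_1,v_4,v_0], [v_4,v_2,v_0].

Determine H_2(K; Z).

H_2 ≅ 0.

K has 5 vertices, 10 edges, 5 triangles.
rank ∂_2 = 5, rank ∂_3 = 0 ⇒ b_2 = 5 − 5 − 0 = 0. So H_2 = 0.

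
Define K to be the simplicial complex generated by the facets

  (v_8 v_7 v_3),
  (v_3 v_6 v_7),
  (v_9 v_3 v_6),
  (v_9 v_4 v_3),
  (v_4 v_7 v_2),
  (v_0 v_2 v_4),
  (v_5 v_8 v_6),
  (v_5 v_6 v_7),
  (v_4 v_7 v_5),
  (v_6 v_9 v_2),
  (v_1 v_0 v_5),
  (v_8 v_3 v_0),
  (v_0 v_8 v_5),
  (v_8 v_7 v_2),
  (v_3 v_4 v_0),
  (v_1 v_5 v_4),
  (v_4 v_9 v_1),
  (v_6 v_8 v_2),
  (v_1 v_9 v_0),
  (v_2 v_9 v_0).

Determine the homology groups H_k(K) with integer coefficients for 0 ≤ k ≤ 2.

We work with the vertex ordering v_0 < v_1 < v_2 < v_3 < v_4 < v_5 < v_6 < v_7 < v_8 < v_9. The simplices of K, each written with vertices in increasing order, are:

  0-simplices (10): [v_0], [v_1], [v_2], [v_3], [v_4], [v_5], [v_6], [v_7], [v_8], [v_9]
  1-simplices (30): (30 of them)
  2-simplices (20): (20 of them)

Hence C_0 ≅ Z^10, C_1 ≅ Z^30, C_2 ≅ Z^20.

Boundary ∂_1: C_1 → C_0 is given by ∂[p,q] = [q] − [p].
The 10×30 boundary matrix has rank 9 and Smith normal form diag(1,1,1,1,1,1,1,1,1).

The boundary map ∂_2: C_2 → C_1 acts by ∂[p,q,r] = [q,r] − [p,r] + [p,q]. For instance
  ∂[v_0,v_2,v_4] = [v_2,v_4] − [v_0,v_4] + [v_0,v_2],
  ∂[v_1,v_4,v_5] = [v_4,v_5] − [v_1,v_5] + [v_1,v_4].
The resulting 30×20 matrix has rank 20, and its Smith normal form has invariant factors (1,1,1,1,1,1,1,1,1,1,1,1,1,1,1,1,1,1,1,2).

Reading off H_k = ker ∂_k / im ∂_{k+1}:

  H_0: rank C_0 − rank ∂_1 = 10 − 9 = 1, and the invariant factors of ∂_1 are all 1, so H_0 = Z.
  H_1: rank ker ∂_1 − rank ∂_2 = (30 − 9) − 20 = 1, and ∂_2 has invariant factor 2 > 1, so H_1 = Z ⊕ Z_2.
  H_2: rank ker ∂_2 − rank ∂_3 = (20 − 20) − 0 = 0, and there is no ∂_3, so H_2 = 0.

As a check, the Euler characteristic is 10 − 30 + 20 = 0, which agrees with 1 − 1 + 0 = 0.

H_0 ≅ Z,  H_1 ≅ Z ⊕ Z_2,  H_2 = 0.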